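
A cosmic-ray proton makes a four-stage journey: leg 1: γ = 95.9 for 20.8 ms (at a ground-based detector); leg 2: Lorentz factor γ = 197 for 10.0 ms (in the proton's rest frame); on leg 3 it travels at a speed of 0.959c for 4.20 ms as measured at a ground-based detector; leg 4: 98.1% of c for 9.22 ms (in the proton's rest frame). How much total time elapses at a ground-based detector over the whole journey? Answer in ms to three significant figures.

Δt = 2040 ms

Leg 1: 20.8 ms is already measured at a ground-based detector.
Leg 2: γ = 197; Δt_2 = 197.0 × 10.0 = 1970 ms.
Leg 3: 4.20 ms is already measured at a ground-based detector.
Leg 4: β = 0.981; γ = 1/√(1 − 0.981²) = 1/√0.03764 = 5.154; Δt_4 = 5.154 × 9.22 = 47.52 ms.
Total: 20.80 + 1970 + 4.200 + 47.52 ms.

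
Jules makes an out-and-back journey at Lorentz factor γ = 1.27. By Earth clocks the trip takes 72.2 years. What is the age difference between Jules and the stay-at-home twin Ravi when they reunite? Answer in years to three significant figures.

Δt − τ = 15.3 years

γ = 1.27
Jules's elapsed proper time: τ = 72.2/1.270 = 56.85 years.
Age gap = Δt − τ = 72.2 − 56.85 years.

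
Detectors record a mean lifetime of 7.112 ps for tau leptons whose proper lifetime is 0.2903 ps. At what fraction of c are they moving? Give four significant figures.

β = 0.9992

γ = Δt/τ₀ = 7.112/0.2903 = 24.50
β = √(1 − 1/γ²) = √(1 − 0.001666) = √0.9983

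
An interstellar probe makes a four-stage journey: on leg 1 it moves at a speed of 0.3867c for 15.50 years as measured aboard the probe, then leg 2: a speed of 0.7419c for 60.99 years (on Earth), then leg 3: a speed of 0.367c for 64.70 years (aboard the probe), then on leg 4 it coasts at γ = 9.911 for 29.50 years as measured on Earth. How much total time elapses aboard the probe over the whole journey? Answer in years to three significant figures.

τ = 124 years

Leg 1: 15.50 years is already measured aboard the probe.
Leg 2: γ = 1/√(1 − 0.7419²) = 1/√0.4496 = 1.491; τ_2 = 60.99/1.491 = 40.89 years.
Leg 3: 64.70 years is already measured aboard the probe.
Leg 4: γ = 9.911; τ_4 = 29.50/9.911 = 2.976 years.
Total: 15.50 + 40.89 + 64.70 + 2.976 years.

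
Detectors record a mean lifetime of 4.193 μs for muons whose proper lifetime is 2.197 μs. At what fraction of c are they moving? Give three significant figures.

v = 0.852c

γ = Δt/τ₀ = 4.193/2.197 = 1.909
β = √(1 − 1/γ²) = √(1 − 0.2745) = √0.7255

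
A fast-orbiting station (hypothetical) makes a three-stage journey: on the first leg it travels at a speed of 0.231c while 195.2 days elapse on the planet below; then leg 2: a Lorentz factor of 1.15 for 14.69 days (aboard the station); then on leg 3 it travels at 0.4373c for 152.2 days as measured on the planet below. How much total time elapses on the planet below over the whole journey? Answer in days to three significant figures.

Δt = 364 days

Leg 1: 195.2 days is already measured on the planet below.
Leg 2: γ = 1.15; Δt_2 = 1.150 × 14.69 = 16.89 days.
Leg 3: 152.2 days is already measured on the planet below.
Total: 195.2 + 16.89 + 152.2 days.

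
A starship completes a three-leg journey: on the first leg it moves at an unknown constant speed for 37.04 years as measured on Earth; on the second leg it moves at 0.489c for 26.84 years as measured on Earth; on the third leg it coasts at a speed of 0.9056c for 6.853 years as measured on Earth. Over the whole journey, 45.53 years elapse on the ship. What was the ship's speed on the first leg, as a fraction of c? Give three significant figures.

β = 0.855

Leg 1: speed unknown; τ_1 = 37.04/γ_1.
Leg 2: γ = 1/√(1 − 0.489²) = 1/√0.7609 = 1.146; τ_2 = 26.84/1.146 = 23.41 years.
Leg 3: γ = 1/√(1 − 0.9056²) = 1/√0.1799 = 2.358; τ_3 = 6.853/2.358 = 2.907 years.
Total proper time: τ_1 + 23.41 + 2.907 = 45.53, so τ_1 = 45.53 − 26.32 = 19.21 years.
γ_1 = 37.04/19.21 = 1.928; β = √(1 − 1/γ²) = √0.7310.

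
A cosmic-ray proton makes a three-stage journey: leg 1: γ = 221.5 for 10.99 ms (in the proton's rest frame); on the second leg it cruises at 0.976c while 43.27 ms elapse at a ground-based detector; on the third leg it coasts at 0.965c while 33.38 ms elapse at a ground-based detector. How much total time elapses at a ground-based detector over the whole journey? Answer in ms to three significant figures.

Δt = 2510 ms

Leg 1: γ = 221.5; Δt_1 = 221.5 × 10.99 = 2434 ms.
Leg 2: 43.27 ms is already measured at a ground-based detector.
Leg 3: 33.38 ms is already measured at a ground-based detector.
Total: 2434 + 43.27 + 33.38 ms.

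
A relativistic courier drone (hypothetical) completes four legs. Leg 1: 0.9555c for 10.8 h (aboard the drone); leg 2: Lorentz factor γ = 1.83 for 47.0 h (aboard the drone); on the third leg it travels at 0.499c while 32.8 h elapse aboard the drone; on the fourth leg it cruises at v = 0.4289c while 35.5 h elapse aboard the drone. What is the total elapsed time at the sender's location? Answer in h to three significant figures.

Δt = 200 h

Leg 1: γ = 1/√(1 − 0.9555²) = 1/√0.08702 = 3.390; Δt_1 = 3.390 × 10.8 = 36.61 h.
Leg 2: γ = 1.83; Δt_2 = 1.830 × 47.0 = 86.01 h.
Leg 3: γ = 1/√(1 − 0.499²) = 1/√0.7510 = 1.154; Δt_3 = 1.154 × 32.8 = 37.85 h.
Leg 4: γ = 1/√(1 − 0.4289²) = 1/√0.8160 = 1.107; Δt_4 = 1.107 × 35.5 = 39.30 h.
Total: 36.61 + 86.01 + 37.85 + 39.30 h.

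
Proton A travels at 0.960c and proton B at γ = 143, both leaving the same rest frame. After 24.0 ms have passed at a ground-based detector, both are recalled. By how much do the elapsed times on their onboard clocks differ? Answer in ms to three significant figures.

A: γ = 1/√(1 − 0.960²) = 25/7 ≈ 3.571; τ_A = 24.0/3.571 = 6.720 ms.
B: γ = 143; τ_B = 24.0/143.0 = 0.1678 ms.

|τ_A − τ_B| = 6.55 ms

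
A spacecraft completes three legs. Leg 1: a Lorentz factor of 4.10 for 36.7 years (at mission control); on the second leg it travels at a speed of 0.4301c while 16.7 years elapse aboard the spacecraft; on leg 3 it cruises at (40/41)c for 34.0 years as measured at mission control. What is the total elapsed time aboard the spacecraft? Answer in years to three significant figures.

τ = 33.1 years

Leg 1: γ = 4.10; τ_1 = 36.7/4.100 = 8.951 years.
Leg 2: 16.7 years is already measured aboard the spacecraft.
Leg 3: γ = 1/√(1 − (40/41)²) = 41/9 ≈ 4.556; τ_3 = 34.0/4.556 = 7.463 years.
Total: 8.951 + 16.70 + 7.463 years.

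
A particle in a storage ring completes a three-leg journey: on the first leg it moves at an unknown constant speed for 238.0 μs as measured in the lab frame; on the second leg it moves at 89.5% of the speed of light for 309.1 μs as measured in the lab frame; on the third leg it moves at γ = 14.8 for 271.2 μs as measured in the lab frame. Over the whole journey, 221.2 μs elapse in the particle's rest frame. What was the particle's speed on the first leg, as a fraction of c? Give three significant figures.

Leg 1: speed unknown; τ_1 = 238.0/γ_1.
Leg 2: β = 0.895; γ = 1/√(1 − 0.895²) = 1/√0.1990 = 2.242; τ_2 = 309.1/2.242 = 137.9 μs.
Leg 3: γ = 14.8; τ_3 = 271.2/14.80 = 18.32 μs.
Total proper time: τ_1 + 137.9 + 18.32 = 221.2, so τ_1 = 221.2 − 156.2 = 65.00 μs.
γ_1 = 238.0/65.00 = 3.662; β = √(1 − 1/γ²) = √0.9254.

β = 0.962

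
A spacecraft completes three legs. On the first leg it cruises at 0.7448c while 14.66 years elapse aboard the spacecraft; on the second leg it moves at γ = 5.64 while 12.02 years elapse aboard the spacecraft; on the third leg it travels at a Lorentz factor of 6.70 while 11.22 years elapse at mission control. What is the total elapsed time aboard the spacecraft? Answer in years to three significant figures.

τ = 28.4 years

Leg 1: 14.66 years is already measured aboard the spacecraft.
Leg 2: 12.02 years is already measured aboard the spacecraft.
Leg 3: γ = 6.70; τ_3 = 11.22/6.700 = 1.675 years.
Total: 14.66 + 12.02 + 1.675 years.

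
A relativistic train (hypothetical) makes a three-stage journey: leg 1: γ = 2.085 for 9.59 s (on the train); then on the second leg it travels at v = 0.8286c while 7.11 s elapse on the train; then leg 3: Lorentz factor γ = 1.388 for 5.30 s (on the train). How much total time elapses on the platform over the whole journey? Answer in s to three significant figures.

Δt = 40.1 s

Leg 1: γ = 2.085; Δt_1 = 2.085 × 9.59 = 20.00 s.
Leg 2: γ = 1/√(1 − 0.8286²) = 1/√0.3134 = 1.786; Δt_2 = 1.786 × 7.11 = 12.70 s.
Leg 3: γ = 1.388; Δt_3 = 1.388 × 5.30 = 7.356 s.
Total: 20.00 + 12.70 + 7.356 s.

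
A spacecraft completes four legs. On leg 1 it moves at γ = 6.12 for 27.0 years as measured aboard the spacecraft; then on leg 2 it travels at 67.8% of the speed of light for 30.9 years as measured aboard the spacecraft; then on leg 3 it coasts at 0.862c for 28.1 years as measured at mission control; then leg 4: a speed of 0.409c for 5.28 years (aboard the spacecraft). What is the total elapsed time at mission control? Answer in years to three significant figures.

Leg 1: γ = 6.12; Δt_1 = 6.120 × 27.0 = 165.2 years.
Leg 2: β = 0.678; γ = 1/√(1 − 0.678²) = 1/√0.5403 = 1.360; Δt_2 = 1.360 × 30.9 = 42.04 years.
Leg 3: 28.1 years is already measured at mission control.
Leg 4: γ = 1/√(1 − 0.409²) = 1/√0.8327 = 1.096; Δt_4 = 1.096 × 5.28 = 5.786 years.
Total: 165.2 + 42.04 + 28.10 + 5.786 years.

Δt = 241 years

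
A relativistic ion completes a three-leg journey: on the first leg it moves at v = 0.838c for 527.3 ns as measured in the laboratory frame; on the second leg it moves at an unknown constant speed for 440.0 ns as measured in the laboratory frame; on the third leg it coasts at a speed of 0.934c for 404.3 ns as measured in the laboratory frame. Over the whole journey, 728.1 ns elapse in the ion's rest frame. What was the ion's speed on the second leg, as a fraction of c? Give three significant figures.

β = 0.740

Leg 1: γ = 1/√(1 − 0.838²) = 1/√0.2978 = 1.833; τ_1 = 527.3/1.833 = 287.7 ns.
Leg 2: speed unknown; τ_2 = 440.0/γ_2.
Leg 3: γ = 1/√(1 − 0.934²) = 1/√0.1276 = 2.799; τ_3 = 404.3/2.799 = 144.4 ns.
Total proper time: 287.7 + τ_2 + 144.4 = 728.1, so τ_2 = 728.1 − 432.2 = 295.9 ns.
γ_2 = 440.0/295.9 = 1.487; β = √(1 − 1/γ²) = √0.5477.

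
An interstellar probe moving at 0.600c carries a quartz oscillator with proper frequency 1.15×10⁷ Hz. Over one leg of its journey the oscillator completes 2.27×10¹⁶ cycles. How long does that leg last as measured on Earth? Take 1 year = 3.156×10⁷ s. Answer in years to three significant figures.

Δt = 78.2 years

γ = 1/√(1 − 0.600²) = 1/√0.6400 = 1.250
Proper time for N cycles: τ = N/f = 2.27×10¹⁶/(1.15×10⁷) = 1.974×10⁹ s = 62.54 years.
Lab-frame duration Δt = γτ = 1.250 × 62.54 = 78.18 years.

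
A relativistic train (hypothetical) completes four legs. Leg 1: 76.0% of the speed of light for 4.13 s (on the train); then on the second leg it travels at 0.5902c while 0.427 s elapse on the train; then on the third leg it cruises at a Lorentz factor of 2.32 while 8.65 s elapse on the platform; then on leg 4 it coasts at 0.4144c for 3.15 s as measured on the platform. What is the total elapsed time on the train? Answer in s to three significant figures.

τ = 11.2 s

Leg 1: 4.13 s is already measured on the train.
Leg 2: 0.427 s is already measured on the train.
Leg 3: γ = 2.32; τ_3 = 8.65/2.320 = 3.728 s.
Leg 4: γ = 1/√(1 − 0.4144²) = 1/√0.8283 = 1.099; τ_4 = 3.15/1.099 = 2.867 s.
Total: 4.130 + 0.4270 + 3.728 + 2.867 s.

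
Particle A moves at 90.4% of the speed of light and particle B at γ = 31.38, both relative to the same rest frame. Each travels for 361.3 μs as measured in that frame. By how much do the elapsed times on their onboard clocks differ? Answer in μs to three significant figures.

A: β = 0.904; γ = 1/√(1 − 0.904²) = 1/√0.1828 = 2.339; τ_A = 361.3/2.339 = 154.5 μs.
B: γ = 31.38; τ_B = 361.3/31.38 = 11.51 μs.

|τ_A − τ_B| = 143 μs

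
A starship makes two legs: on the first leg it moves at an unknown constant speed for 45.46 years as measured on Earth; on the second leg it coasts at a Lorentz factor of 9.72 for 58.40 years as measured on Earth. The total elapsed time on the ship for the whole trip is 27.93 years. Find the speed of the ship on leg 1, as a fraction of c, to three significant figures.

β = 0.876

Leg 1: speed unknown; τ_1 = 45.46/γ_1.
Leg 2: γ = 9.72; τ_2 = 58.40/9.720 = 6.008 years.
Total proper time: τ_1 + 6.008 = 27.93, so τ_1 = 27.93 − 6.008 = 21.92 years.
γ_1 = 45.46/21.92 = 2.074; β = √(1 − 1/γ²) = √0.7675.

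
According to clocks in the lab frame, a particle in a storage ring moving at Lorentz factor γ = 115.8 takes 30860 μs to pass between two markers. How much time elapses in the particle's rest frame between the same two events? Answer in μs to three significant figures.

γ = 115.8
The interval measured in the lab frame is the dilated one; the clock in the particle's rest frame measures the proper time τ = Δt/γ = 30860/115.8 μs.

τ = 266 μs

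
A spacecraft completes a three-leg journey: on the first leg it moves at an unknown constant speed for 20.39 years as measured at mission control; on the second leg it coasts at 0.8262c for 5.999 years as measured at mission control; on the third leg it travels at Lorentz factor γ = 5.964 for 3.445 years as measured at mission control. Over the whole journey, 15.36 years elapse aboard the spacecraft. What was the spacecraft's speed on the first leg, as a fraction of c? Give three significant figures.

β = 0.829

Leg 1: speed unknown; τ_1 = 20.39/γ_1.
Leg 2: γ = 1/√(1 − 0.8262²) = 1/√0.3174 = 1.775; τ_2 = 5.999/1.775 = 3.380 years.
Leg 3: γ = 5.964; τ_3 = 3.445/5.964 = 0.5776 years.
Total proper time: τ_1 + 3.380 + 0.5776 = 15.36, so τ_1 = 15.36 − 3.957 = 11.40 years.
γ_1 = 20.39/11.40 = 1.788; β = √(1 − 1/γ²) = √0.6873.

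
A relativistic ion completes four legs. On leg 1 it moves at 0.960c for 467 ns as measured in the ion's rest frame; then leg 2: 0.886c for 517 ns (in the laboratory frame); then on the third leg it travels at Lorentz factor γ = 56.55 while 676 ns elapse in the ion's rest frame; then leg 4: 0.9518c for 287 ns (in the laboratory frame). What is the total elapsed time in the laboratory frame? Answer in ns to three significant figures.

Leg 1: γ = 1/√(1 − 0.960²) = 25/7 ≈ 3.571; Δt_1 = 3.571 × 467 = 1668 ns.
Leg 2: 517 ns is already measured in the laboratory frame.
Leg 3: γ = 56.55; Δt_3 = 56.55 × 676 = 3.823×10⁴ ns.
Leg 4: 287 ns is already measured in the laboratory frame.
Total: 1668 + 517.0 + 3.823×10⁴ + 287.0 ns.

Δt = 4.07×10⁴ ns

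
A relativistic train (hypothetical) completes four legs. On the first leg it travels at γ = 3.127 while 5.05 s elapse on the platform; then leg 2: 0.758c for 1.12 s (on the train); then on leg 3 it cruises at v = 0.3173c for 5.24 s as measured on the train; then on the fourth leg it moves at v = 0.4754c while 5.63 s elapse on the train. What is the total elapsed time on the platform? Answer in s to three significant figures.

Δt = 18.7 s

Leg 1: 5.05 s is already measured on the platform.
Leg 2: γ = 1/√(1 − 0.758²) = 1/√0.4254 = 1.533; Δt_2 = 1.533 × 1.12 = 1.717 s.
Leg 3: γ = 1/√(1 − 0.3173²) = 1/√0.8993 = 1.054; Δt_3 = 1.054 × 5.24 = 5.526 s.
Leg 4: γ = 1/√(1 − 0.4754²) = 1/√0.7740 = 1.137; Δt_4 = 1.137 × 5.63 = 6.399 s.
Total: 5.050 + 1.717 + 5.526 + 6.399 s.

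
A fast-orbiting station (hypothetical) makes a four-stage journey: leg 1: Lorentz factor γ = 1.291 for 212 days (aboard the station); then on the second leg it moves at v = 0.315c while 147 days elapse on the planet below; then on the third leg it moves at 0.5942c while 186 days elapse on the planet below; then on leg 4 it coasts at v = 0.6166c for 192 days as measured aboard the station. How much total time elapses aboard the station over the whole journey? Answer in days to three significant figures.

Leg 1: 212 days is already measured aboard the station.
Leg 2: γ = 1/√(1 − 0.315²) = 1/√0.9008 = 1.054; τ_2 = 147/1.054 = 139.5 days.
Leg 3: γ = 1/√(1 − 0.5942²) = 1/√0.6469 = 1.243; τ_3 = 186/1.243 = 149.6 days.
Leg 4: 192 days is already measured aboard the station.
Total: 212.0 + 139.5 + 149.6 + 192.0 days.

τ = 693 days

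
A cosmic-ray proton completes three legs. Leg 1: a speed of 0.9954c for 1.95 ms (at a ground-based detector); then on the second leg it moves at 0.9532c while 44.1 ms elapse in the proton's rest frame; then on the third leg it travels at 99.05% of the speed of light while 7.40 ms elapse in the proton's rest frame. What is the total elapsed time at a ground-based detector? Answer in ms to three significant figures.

Leg 1: 1.95 ms is already measured at a ground-based detector.
Leg 2: γ = 1/√(1 − 0.9532²) = 1/√0.09141 = 3.308; Δt_2 = 3.308 × 44.1 = 145.9 ms.
Leg 3: β = 0.9905; γ = 1/√(1 − 0.9905²) = 1/√0.01891 = 7.272; Δt_3 = 7.272 × 7.40 = 53.81 ms.
Total: 1.950 + 145.9 + 53.81 ms.

Δt = 202 ms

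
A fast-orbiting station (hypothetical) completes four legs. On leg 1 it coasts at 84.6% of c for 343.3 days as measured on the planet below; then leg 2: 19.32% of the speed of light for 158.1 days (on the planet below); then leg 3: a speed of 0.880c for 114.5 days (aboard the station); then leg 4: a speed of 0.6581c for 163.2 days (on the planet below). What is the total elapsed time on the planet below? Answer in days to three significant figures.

Δt = 906 days

Leg 1: 343.3 days is already measured on the planet below.
Leg 2: 158.1 days is already measured on the planet below.
Leg 3: γ = 1/√(1 − 0.880²) = 1/√0.2256 = 2.105; Δt_3 = 2.105 × 114.5 = 241.1 days.
Leg 4: 163.2 days is already measured on the planet below.
Total: 343.3 + 158.1 + 241.1 + 163.2 days.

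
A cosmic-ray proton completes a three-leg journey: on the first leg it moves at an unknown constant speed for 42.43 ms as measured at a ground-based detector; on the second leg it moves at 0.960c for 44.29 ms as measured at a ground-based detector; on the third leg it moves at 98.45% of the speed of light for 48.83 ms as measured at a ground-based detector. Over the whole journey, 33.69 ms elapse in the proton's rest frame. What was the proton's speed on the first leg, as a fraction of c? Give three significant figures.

Leg 1: speed unknown; τ_1 = 42.43/γ_1.
Leg 2: γ = 1/√(1 − 0.960²) = 25/7 ≈ 3.571; τ_2 = 44.29/3.571 = 12.40 ms.
Leg 3: β = 0.9845; γ = 1/√(1 − 0.9845²) = 1/√0.03076 = 5.702; τ_3 = 48.83/5.702 = 8.564 ms.
Total proper time: τ_1 + 12.40 + 8.564 = 33.69, so τ_1 = 33.69 − 20.97 = 12.72 ms.
γ_1 = 42.43/12.72 = 3.334; β = √(1 − 1/γ²) = √0.9101.

β = 0.954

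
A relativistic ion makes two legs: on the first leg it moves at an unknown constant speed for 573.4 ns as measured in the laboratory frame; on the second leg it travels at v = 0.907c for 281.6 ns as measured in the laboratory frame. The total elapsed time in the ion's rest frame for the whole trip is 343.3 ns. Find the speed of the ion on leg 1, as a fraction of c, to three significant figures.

Leg 1: speed unknown; τ_1 = 573.4/γ_1.
Leg 2: γ = 1/√(1 − 0.907²) = 1/√0.1774 = 2.375; τ_2 = 281.6/2.375 = 118.6 ns.
Total proper time: τ_1 + 118.6 = 343.3, so τ_1 = 343.3 − 118.6 = 224.7 ns.
γ_1 = 573.4/224.7 = 2.552; β = √(1 − 1/γ²) = √0.8464.

β = 0.920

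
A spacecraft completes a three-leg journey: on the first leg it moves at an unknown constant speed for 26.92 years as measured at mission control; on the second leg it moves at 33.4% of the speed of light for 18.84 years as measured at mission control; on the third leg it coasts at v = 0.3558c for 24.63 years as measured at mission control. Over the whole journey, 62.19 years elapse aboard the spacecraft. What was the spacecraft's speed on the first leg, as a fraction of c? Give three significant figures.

β = 0.606

Leg 1: speed unknown; τ_1 = 26.92/γ_1.
Leg 2: β = 0.334; γ = 1/√(1 − 0.334²) = 1/√0.8884 = 1.061; τ_2 = 18.84/1.061 = 17.76 years.
Leg 3: γ = 1/√(1 − 0.3558²) = 1/√0.8734 = 1.070; τ_3 = 24.63/1.070 = 23.02 years.
Total proper time: τ_1 + 17.76 + 23.02 = 62.19, so τ_1 = 62.19 − 40.78 = 21.41 years.
γ_1 = 26.92/21.41 = 1.257; β = √(1 − 1/γ²) = √0.3673.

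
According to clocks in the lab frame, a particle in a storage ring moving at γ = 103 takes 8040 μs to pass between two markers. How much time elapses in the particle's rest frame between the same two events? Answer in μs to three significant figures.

τ = 78.1 μs

γ = 103
The interval measured in the lab frame is the dilated one; the clock in the particle's rest frame measures the proper time τ = Δt/γ = 8040/103.0 μs.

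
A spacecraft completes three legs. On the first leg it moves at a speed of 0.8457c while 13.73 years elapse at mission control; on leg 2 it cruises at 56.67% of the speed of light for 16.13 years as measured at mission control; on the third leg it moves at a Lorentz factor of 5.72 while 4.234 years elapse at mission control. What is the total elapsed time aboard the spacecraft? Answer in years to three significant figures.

τ = 21.4 years

Leg 1: γ = 1/√(1 − 0.8457²) = 1/√0.2848 = 1.874; τ_1 = 13.73/1.874 = 7.327 years.
Leg 2: β = 0.5667; γ = 1/√(1 − 0.5667²) = 1/√0.6789 = 1.214; τ_2 = 16.13/1.214 = 13.29 years.
Leg 3: γ = 5.72; τ_3 = 4.234/5.720 = 0.7402 years.
Total: 7.327 + 13.29 + 0.7402 years.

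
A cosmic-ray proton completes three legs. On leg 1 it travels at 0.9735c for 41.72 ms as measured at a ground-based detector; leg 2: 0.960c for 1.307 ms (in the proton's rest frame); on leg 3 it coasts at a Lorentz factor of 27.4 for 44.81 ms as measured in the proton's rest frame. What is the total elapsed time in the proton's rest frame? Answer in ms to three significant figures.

τ = 55.7 ms

Leg 1: γ = 1/√(1 − 0.9735²) = 1/√0.05230 = 4.373; τ_1 = 41.72/4.373 = 9.541 ms.
Leg 2: 1.307 ms is already measured in the proton's rest frame.
Leg 3: 44.81 ms is already measured in the proton's rest frame.
Total: 9.541 + 1.307 + 44.81 ms.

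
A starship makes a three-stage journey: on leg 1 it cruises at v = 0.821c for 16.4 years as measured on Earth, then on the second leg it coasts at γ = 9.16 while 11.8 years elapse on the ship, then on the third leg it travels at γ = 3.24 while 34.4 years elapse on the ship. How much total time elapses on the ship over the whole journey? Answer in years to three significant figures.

Leg 1: γ = 1/√(1 − 0.821²) = 1/√0.3260 = 1.752; τ_1 = 16.4/1.752 = 9.363 years.
Leg 2: 11.8 years is already measured on the ship.
Leg 3: 34.4 years is already measured on the ship.
Total: 9.363 + 11.80 + 34.40 years.

τ = 55.6 years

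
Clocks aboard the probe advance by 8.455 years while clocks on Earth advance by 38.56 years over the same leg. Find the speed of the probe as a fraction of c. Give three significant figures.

The proper time is measured aboard the probe (both events occur at the probe's location); Δt is measured on Earth. γ = Δt/τ = 38.56/8.455 = 4.561.
β = √(1 − 1/γ²) = √(1 − 0.04808) = √0.9519

β = 0.976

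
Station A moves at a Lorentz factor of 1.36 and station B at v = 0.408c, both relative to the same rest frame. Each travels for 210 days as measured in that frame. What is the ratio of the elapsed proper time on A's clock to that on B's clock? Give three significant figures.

τ_A/τ_B = 0.805

A: γ = 1.36. B: γ = 1/√(1 − 0.408²) = 1/√0.8335 = 1.095.
τ_A/τ_B = γ_B/γ_A = 1.095/1.360 = 0.8054, so τ_A/τ_B = 0.8054.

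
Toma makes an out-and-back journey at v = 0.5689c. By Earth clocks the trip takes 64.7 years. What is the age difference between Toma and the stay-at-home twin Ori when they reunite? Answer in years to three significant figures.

Δt − τ = 11.5 years

γ = 1/√(1 − 0.5689²) = 1/√0.6764 = 1.216
Toma's elapsed proper time: τ = 64.7/1.216 = 53.21 years.
Age gap = Δt − τ = 64.7 − 53.21 years.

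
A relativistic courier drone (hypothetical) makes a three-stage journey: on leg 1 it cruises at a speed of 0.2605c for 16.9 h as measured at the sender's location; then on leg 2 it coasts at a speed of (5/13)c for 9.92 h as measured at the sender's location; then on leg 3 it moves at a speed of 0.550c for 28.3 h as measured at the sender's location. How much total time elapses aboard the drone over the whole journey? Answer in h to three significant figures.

Leg 1: γ = 1/√(1 − 0.2605²) = 1/√0.9321 = 1.036; τ_1 = 16.9/1.036 = 16.32 h.
Leg 2: γ = 1/√(1 − (5/13)²) = 13/12 ≈ 1.083; τ_2 = 9.92/1.083 = 9.157 h.
Leg 3: γ = 1/√(1 − 0.550²) = 1/√0.6975 = 1.197; τ_3 = 28.3/1.197 = 23.64 h.
Total: 16.32 + 9.157 + 23.64 h.

τ = 49.1 h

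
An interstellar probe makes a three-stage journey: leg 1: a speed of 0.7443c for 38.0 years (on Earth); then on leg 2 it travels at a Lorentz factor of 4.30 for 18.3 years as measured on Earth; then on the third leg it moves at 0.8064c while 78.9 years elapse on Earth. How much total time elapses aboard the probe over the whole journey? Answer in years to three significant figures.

Leg 1: γ = 1/√(1 − 0.7443²) = 1/√0.4460 = 1.497; τ_1 = 38.0/1.497 = 25.38 years.
Leg 2: γ = 4.30; τ_2 = 18.3/4.300 = 4.256 years.
Leg 3: γ = 1/√(1 − 0.8064²) = 1/√0.3497 = 1.691; τ_3 = 78.9/1.691 = 46.66 years.
Total: 25.38 + 4.256 + 46.66 years.

τ = 76.3 years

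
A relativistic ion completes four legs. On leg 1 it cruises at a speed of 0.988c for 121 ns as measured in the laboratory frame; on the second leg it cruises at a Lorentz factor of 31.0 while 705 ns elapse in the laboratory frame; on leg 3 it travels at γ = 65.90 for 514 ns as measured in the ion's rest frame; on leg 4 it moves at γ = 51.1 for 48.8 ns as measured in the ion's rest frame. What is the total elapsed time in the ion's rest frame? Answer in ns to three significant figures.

τ = 604 ns

Leg 1: γ = 1/√(1 − 0.988²) = 1/√0.02386 = 6.474; τ_1 = 121/6.474 = 18.69 ns.
Leg 2: γ = 31.0; τ_2 = 705/31.00 = 22.74 ns.
Leg 3: 514 ns is already measured in the ion's rest frame.
Leg 4: 48.8 ns is already measured in the ion's rest frame.
Total: 18.69 + 22.74 + 514.0 + 48.80 ns.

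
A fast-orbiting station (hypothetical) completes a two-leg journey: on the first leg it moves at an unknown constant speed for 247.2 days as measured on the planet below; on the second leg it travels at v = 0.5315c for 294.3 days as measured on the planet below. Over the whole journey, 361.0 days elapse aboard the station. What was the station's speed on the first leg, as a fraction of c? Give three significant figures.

Leg 1: speed unknown; τ_1 = 247.2/γ_1.
Leg 2: γ = 1/√(1 − 0.5315²) = 1/√0.7175 = 1.181; τ_2 = 294.3/1.181 = 249.3 days.
Total proper time: τ_1 + 249.3 = 361.0, so τ_1 = 361.0 − 249.3 = 111.7 days.
γ_1 = 247.2/111.7 = 2.213; β = √(1 − 1/γ²) = √0.7958.

β = 0.892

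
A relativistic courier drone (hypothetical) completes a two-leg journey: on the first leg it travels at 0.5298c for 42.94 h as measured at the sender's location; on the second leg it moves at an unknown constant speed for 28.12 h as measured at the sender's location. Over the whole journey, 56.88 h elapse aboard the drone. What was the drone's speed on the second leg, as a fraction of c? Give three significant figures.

β = 0.686

Leg 1: γ = 1/√(1 − 0.5298²) = 1/√0.7193 = 1.179; τ_1 = 42.94/1.179 = 36.42 h.
Leg 2: speed unknown; τ_2 = 28.12/γ_2.
Total proper time: 36.42 + τ_2 = 56.88, so τ_2 = 56.88 − 36.42 = 20.46 h.
γ_2 = 28.12/20.46 = 1.374; β = √(1 − 1/γ²) = √0.4705.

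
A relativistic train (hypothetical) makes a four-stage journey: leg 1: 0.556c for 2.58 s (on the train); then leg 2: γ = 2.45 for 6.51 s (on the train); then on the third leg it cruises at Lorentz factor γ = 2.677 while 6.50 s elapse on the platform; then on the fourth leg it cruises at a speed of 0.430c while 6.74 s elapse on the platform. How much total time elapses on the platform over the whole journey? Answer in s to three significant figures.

Δt = 32.3 s

Leg 1: γ = 1/√(1 − 0.556²) = 1/√0.6909 = 1.203; Δt_1 = 1.203 × 2.58 = 3.104 s.
Leg 2: γ = 2.45; Δt_2 = 2.450 × 6.51 = 15.95 s.
Leg 3: 6.50 s is already measured on the platform.
Leg 4: 6.74 s is already measured on the platform.
Total: 3.104 + 15.95 + 6.500 + 6.740 s.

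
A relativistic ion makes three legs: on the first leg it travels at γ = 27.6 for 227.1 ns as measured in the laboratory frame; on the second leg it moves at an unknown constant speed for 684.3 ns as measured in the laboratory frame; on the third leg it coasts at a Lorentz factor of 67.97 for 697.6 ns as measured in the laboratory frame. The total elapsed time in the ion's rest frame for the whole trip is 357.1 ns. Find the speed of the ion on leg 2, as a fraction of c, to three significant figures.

Leg 1: γ = 27.6; τ_1 = 227.1/27.60 = 8.228 ns.
Leg 2: speed unknown; τ_2 = 684.3/γ_2.
Leg 3: γ = 67.97; τ_3 = 697.6/67.97 = 10.26 ns.
Total proper time: 8.228 + τ_2 + 10.26 = 357.1, so τ_2 = 357.1 − 18.49 = 338.6 ns.
γ_2 = 684.3/338.6 = 2.021; β = √(1 − 1/γ²) = √0.7551.

β = 0.869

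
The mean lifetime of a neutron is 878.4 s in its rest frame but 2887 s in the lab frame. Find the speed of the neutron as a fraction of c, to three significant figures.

β = 0.953

γ = Δt/τ₀ = 2887/878.4 = 3.287
β = √(1 − 1/γ²) = √(1 − 0.09257) = √0.9074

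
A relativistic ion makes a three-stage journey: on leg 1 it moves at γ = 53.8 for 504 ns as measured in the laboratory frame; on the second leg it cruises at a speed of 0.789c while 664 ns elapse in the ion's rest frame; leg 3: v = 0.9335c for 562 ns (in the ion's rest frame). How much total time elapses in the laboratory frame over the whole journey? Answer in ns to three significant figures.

Δt = 3150 ns

Leg 1: 504 ns is already measured in the laboratory frame.
Leg 2: γ = 1/√(1 − 0.789²) = 1/√0.3775 = 1.628; Δt_2 = 1.628 × 664 = 1081 ns.
Leg 3: γ = 1/√(1 − 0.9335²) = 1/√0.1286 = 2.789; Δt_3 = 2.789 × 562 = 1567 ns.
Total: 504.0 + 1081 + 1567 ns.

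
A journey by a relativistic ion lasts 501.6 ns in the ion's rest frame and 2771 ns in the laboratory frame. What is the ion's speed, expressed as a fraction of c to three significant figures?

The proper time is measured in the ion's rest frame (both events occur at the ion's location); Δt is measured in the laboratory frame. γ = Δt/τ = 2771/501.6 = 5.524.
β = √(1 − 1/γ²) = √(1 − 0.03277) = √0.9672

v = 0.983c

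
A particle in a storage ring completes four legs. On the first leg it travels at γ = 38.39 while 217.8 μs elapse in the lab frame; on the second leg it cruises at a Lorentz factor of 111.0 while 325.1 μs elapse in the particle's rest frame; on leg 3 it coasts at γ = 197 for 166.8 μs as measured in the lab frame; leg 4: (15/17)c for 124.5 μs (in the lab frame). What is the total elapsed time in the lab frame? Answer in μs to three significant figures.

Δt = 3.66×10⁴ μs

Leg 1: 217.8 μs is already measured in the lab frame.
Leg 2: γ = 111.0; Δt_2 = 111.0 × 325.1 = 3.609×10⁴ μs.
Leg 3: 166.8 μs is already measured in the lab frame.
Leg 4: 124.5 μs is already measured in the lab frame.
Total: 217.8 + 3.609×10⁴ + 166.8 + 124.5 μs.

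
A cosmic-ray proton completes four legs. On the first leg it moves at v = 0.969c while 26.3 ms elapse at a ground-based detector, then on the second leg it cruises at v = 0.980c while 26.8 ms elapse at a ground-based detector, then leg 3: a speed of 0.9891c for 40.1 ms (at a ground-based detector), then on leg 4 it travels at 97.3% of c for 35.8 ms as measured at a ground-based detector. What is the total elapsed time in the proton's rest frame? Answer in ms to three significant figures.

τ = 26.0 ms

Leg 1: γ = 1/√(1 − 0.969²) = 1/√0.06104 = 4.048; τ_1 = 26.3/4.048 = 6.498 ms.
Leg 2: γ = 1/√(1 − 0.980²) = 1/√0.03960 = 5.025; τ_2 = 26.8/5.025 = 5.333 ms.
Leg 3: γ = 1/√(1 − 0.9891²) = 1/√0.02168 = 6.791; τ_3 = 40.1/6.791 = 5.905 ms.
Leg 4: β = 0.973; γ = 1/√(1 − 0.973²) = 1/√0.05327 = 4.333; τ_4 = 35.8/4.333 = 8.263 ms.
Total: 6.498 + 5.333 + 5.905 + 8.263 ms.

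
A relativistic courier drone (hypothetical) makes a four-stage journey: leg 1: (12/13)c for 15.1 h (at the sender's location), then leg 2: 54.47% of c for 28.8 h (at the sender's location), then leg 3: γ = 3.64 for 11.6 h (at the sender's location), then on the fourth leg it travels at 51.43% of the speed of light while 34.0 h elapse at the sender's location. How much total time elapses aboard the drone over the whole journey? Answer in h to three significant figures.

Leg 1: γ = 1/√(1 − (12/13)²) = 13/5 = 2.600; τ_1 = 15.1/2.600 = 5.808 h.
Leg 2: β = 0.5447; γ = 1/√(1 − 0.5447²) = 1/√0.7033 = 1.192; τ_2 = 28.8/1.192 = 24.15 h.
Leg 3: γ = 3.64; τ_3 = 11.6/3.640 = 3.187 h.
Leg 4: β = 0.5143; γ = 1/√(1 − 0.5143²) = 1/√0.7355 = 1.166; τ_4 = 34.0/1.166 = 29.16 h.
Total: 5.808 + 24.15 + 3.187 + 29.16 h.

τ = 62.3 h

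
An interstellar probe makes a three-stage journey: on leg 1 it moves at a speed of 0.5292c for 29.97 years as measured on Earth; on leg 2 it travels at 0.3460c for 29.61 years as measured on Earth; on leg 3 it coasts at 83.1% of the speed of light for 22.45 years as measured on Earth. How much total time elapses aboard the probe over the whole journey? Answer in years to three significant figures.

τ = 65.7 years

Leg 1: γ = 1/√(1 − 0.5292²) = 1/√0.7199 = 1.179; τ_1 = 29.97/1.179 = 25.43 years.
Leg 2: γ = 1/√(1 − 0.3460²) = 1/√0.8803 = 1.066; τ_2 = 29.61/1.066 = 27.78 years.
Leg 3: β = 0.831; γ = 1/√(1 − 0.831²) = 1/√0.3094 = 1.798; τ_3 = 22.45/1.798 = 12.49 years.
Total: 25.43 + 27.78 + 12.49 years.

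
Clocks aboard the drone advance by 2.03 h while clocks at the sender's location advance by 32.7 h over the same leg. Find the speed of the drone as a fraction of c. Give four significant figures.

The proper time is measured aboard the drone (both events occur at the drone's location); Δt is measured at the sender's location. γ = Δt/τ = 32.7/2.03 = 16.11.
β = √(1 − 1/γ²) = √(1 − 0.003854) = √0.9961

v = 0.9981c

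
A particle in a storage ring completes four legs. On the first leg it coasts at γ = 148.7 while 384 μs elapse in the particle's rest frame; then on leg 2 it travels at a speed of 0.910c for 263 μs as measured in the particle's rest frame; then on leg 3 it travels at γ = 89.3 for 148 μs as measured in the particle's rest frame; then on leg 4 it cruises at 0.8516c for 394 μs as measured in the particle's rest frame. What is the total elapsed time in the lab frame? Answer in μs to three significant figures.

Leg 1: γ = 148.7; Δt_1 = 148.7 × 384 = 5.710×10⁴ μs.
Leg 2: γ = 1/√(1 − 0.910²) = 1/√0.1719 = 2.412; Δt_2 = 2.412 × 263 = 634.3 μs.
Leg 3: γ = 89.3; Δt_3 = 89.30 × 148 = 1.322×10⁴ μs.
Leg 4: γ = 1/√(1 − 0.8516²) = 1/√0.2748 = 1.908; Δt_4 = 1.908 × 394 = 751.6 μs.
Total: 5.710×10⁴ + 634.3 + 1.322×10⁴ + 751.6 μs.

Δt = 7.17×10⁴ μs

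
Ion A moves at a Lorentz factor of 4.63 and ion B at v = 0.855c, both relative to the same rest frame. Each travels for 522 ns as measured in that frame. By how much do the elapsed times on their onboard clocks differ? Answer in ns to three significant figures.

A: γ = 4.63; τ_A = 522/4.630 = 112.7 ns.
B: γ = 1/√(1 − 0.855²) = 1/√0.2690 = 1.928; τ_B = 522/1.928 = 270.7 ns.

|τ_A − τ_B| = 158 ns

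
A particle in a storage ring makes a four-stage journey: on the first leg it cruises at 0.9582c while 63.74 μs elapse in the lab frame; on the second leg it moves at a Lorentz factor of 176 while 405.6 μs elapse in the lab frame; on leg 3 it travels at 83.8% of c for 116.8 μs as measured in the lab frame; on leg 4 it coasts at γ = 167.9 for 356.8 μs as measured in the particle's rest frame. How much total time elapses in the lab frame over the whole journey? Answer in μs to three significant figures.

Leg 1: 63.74 μs is already measured in the lab frame.
Leg 2: 405.6 μs is already measured in the lab frame.
Leg 3: 116.8 μs is already measured in the lab frame.
Leg 4: γ = 167.9; Δt_4 = 167.9 × 356.8 = 5.991×10⁴ μs.
Total: 63.74 + 405.6 + 116.8 + 5.991×10⁴ μs.

Δt = 6.05×10⁴ μs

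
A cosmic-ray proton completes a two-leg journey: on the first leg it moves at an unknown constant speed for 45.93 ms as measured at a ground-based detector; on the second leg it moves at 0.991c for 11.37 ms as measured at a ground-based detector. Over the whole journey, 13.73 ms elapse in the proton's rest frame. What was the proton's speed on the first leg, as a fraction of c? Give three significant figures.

β = 0.964

Leg 1: speed unknown; τ_1 = 45.93/γ_1.
Leg 2: γ = 1/√(1 − 0.991²) = 1/√0.01792 = 7.470; τ_2 = 11.37/7.470 = 1.522 ms.
Total proper time: τ_1 + 1.522 = 13.73, so τ_1 = 13.73 − 1.522 = 12.21 ms.
γ_1 = 45.93/12.21 = 3.762; β = √(1 − 1/γ²) = √0.9294.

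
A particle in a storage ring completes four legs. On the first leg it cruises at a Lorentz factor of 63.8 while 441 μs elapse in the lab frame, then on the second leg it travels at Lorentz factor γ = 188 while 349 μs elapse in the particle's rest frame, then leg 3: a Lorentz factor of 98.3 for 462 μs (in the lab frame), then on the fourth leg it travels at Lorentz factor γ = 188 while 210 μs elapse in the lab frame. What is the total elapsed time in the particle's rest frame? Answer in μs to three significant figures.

τ = 362 μs

Leg 1: γ = 63.8; τ_1 = 441/63.80 = 6.912 μs.
Leg 2: 349 μs is already measured in the particle's rest frame.
Leg 3: γ = 98.3; τ_3 = 462/98.30 = 4.700 μs.
Leg 4: γ = 188; τ_4 = 210/188.0 = 1.117 μs.
Total: 6.912 + 349.0 + 4.700 + 1.117 μs.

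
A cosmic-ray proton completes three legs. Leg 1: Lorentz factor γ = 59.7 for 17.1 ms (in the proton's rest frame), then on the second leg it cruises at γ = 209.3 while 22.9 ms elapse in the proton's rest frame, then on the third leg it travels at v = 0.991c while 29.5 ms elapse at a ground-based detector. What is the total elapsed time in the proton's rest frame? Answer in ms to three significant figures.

τ = 43.9 ms

Leg 1: 17.1 ms is already measured in the proton's rest frame.
Leg 2: 22.9 ms is already measured in the proton's rest frame.
Leg 3: γ = 1/√(1 − 0.991²) = 1/√0.01792 = 7.470; τ_3 = 29.5/7.470 = 3.949 ms.
Total: 17.10 + 22.90 + 3.949 ms.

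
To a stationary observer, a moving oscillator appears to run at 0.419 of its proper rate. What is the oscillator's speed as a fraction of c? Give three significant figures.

β = 0.908

Rate ratio = 1/γ, so γ = 1/0.419 = 2.387.
β = √(1 − 1/γ²) = √(1 − 0.419²) = √0.8244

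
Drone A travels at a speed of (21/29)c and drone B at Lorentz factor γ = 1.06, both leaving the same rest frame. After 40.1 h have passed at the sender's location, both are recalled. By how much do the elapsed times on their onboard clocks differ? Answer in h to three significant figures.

A: γ = 1/√(1 − (21/29)²) = 29/20 = 1.450; τ_A = 40.1/1.450 = 27.66 h.
B: γ = 1.06; τ_B = 40.1/1.060 = 37.83 h.

|τ_A − τ_B| = 10.2 h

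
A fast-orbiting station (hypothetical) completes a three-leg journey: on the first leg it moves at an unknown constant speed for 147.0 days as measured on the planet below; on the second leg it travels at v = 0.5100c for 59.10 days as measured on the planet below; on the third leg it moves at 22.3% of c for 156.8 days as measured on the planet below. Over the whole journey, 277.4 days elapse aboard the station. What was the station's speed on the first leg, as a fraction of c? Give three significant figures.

Leg 1: speed unknown; τ_1 = 147.0/γ_1.
Leg 2: γ = 1/√(1 − 0.5100²) = 1/√0.7399 = 1.163; τ_2 = 59.10/1.163 = 50.84 days.
Leg 3: β = 0.223; γ = 1/√(1 − 0.223²) = 1/√0.9503 = 1.026; τ_3 = 156.8/1.026 = 152.9 days.
Total proper time: τ_1 + 50.84 + 152.9 = 277.4, so τ_1 = 277.4 − 203.7 = 73.71 days.
γ_1 = 147.0/73.71 = 1.994; β = √(1 − 1/γ²) = √0.7486.

β = 0.865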